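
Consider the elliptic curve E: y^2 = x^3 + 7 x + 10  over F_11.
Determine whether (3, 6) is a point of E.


Check whether y^2 = x^3 + 7 x + 10 (mod 11) for (x, y) = (3, 6).
LHS: y^2 = 6^2 mod 11 = 3
RHS: x^3 + 7 x + 10 = 3^3 + 7*3 + 10 mod 11 = 3
LHS = RHS

Yes, on the curve


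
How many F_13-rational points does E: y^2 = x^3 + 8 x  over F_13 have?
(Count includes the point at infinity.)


For each x in F_13, count y with y^2 = x^3 + 8 x + 0 mod 13:
  x = 0: RHS = 0, y in [0]  -> 1 point(s)
  x = 1: RHS = 9, y in [3, 10]  -> 2 point(s)
  x = 3: RHS = 12, y in [5, 8]  -> 2 point(s)
  x = 5: RHS = 9, y in [3, 10]  -> 2 point(s)
  x = 6: RHS = 4, y in [2, 11]  -> 2 point(s)
  x = 7: RHS = 9, y in [3, 10]  -> 2 point(s)
  x = 8: RHS = 4, y in [2, 11]  -> 2 point(s)
  x = 10: RHS = 1, y in [1, 12]  -> 2 point(s)
  x = 12: RHS = 4, y in [2, 11]  -> 2 point(s)
Affine points: 17. Add the point at infinity: total = 18.

#E(F_13) = 18


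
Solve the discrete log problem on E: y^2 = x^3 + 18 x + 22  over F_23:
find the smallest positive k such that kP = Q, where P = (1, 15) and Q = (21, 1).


Enumerate multiples of P until we hit Q = (21, 1):
  1P = (1, 15)
  2P = (7, 13)
  3P = (10, 11)
  4P = (21, 22)
  5P = (9, 19)
  6P = (19, 22)
  7P = (16, 6)
  8P = (22, 16)
  9P = (6, 22)
  10P = (6, 1)
  11P = (22, 7)
  12P = (16, 17)
  13P = (19, 1)
  14P = (9, 4)
  15P = (21, 1)
Match found at i = 15.

k = 15


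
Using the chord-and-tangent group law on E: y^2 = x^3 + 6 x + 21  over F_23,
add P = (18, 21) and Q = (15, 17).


P != Q, so use the chord formula.
s = (y2 - y1) / (x2 - x1) = (19) / (20) mod 23 = 9
x3 = s^2 - x1 - x2 mod 23 = 9^2 - 18 - 15 = 2
y3 = s (x1 - x3) - y1 mod 23 = 9 * (18 - 2) - 21 = 8

P + Q = (2, 8)


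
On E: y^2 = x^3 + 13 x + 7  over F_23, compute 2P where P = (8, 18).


Doubling: s = (3 x1^2 + a) / (2 y1)
s = (3*8^2 + 13) / (2*18) mod 23 = 14
x3 = s^2 - 2 x1 mod 23 = 14^2 - 2*8 = 19
y3 = s (x1 - x3) - y1 mod 23 = 14 * (8 - 19) - 18 = 12

2P = (19, 12)


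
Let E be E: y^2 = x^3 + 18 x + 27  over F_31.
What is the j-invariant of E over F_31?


Delta = -16(4 a^3 + 27 b^2) mod 31 = 24
-1728 * (4 a)^3 = -1728 * (4*18)^3 mod 31 = 2
j = 2 * 24^(-1) mod 31 = 13

j = 13 (mod 31)


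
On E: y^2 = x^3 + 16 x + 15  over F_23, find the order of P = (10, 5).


Compute successive multiples of P until we hit O:
  1P = (10, 5)
  2P = (19, 5)
  3P = (17, 18)
  4P = (14, 4)
  5P = (12, 7)
  6P = (2, 3)
  7P = (1, 3)
  8P = (20, 3)
  ... (continuing to 21P)
  21P = O

ord(P) = 21


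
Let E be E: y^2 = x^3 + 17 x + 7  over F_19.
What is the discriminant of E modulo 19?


4 a^3 + 27 b^2 = 4*17^3 + 27*7^2 = 19652 + 1323 = 20975
Delta = -16 * (20975) = -335600
Delta mod 19 = 16

Delta = 16 (mod 19)


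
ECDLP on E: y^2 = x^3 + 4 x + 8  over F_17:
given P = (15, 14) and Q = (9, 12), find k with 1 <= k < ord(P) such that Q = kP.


Enumerate multiples of P until we hit Q = (9, 12):
  1P = (15, 14)
  2P = (13, 9)
  3P = (8, 12)
  4P = (9, 12)
Match found at i = 4.

k = 4


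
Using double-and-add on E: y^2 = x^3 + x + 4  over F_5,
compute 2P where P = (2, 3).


k = 2 = 10_2 (binary, LSB first: 01)
Double-and-add from P = (2, 3):
  bit 0 = 0: acc unchanged = O
  bit 1 = 1: acc = O + (0, 3) = (0, 3)

2P = (0, 3)


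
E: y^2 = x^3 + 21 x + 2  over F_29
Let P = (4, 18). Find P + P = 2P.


Doubling: s = (3 x1^2 + a) / (2 y1)
s = (3*4^2 + 21) / (2*18) mod 29 = 14
x3 = s^2 - 2 x1 mod 29 = 14^2 - 2*4 = 14
y3 = s (x1 - x3) - y1 mod 29 = 14 * (4 - 14) - 18 = 16

2P = (14, 16)


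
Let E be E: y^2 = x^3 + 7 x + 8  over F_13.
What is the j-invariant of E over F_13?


Delta = -16(4 a^3 + 27 b^2) mod 13 = 8
-1728 * (4 a)^3 = -1728 * (4*7)^3 mod 13 = 8
j = 8 * 8^(-1) mod 13 = 1

j = 1 (mod 13)


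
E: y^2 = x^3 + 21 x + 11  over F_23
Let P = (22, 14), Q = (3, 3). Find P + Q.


P != Q, so use the chord formula.
s = (y2 - y1) / (x2 - x1) = (12) / (4) mod 23 = 3
x3 = s^2 - x1 - x2 mod 23 = 3^2 - 22 - 3 = 7
y3 = s (x1 - x3) - y1 mod 23 = 3 * (22 - 7) - 14 = 8

P + Q = (7, 8)


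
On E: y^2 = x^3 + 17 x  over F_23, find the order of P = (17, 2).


Compute successive multiples of P until we hit O:
  1P = (17, 2)
  2P = (1, 15)
  3P = (0, 0)
  4P = (1, 8)
  5P = (17, 21)
  6P = O

ord(P) = 6


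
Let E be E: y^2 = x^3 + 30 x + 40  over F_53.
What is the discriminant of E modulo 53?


4 a^3 + 27 b^2 = 4*30^3 + 27*40^2 = 108000 + 43200 = 151200
Delta = -16 * (151200) = -2419200
Delta mod 53 = 38

Delta = 38 (mod 53)


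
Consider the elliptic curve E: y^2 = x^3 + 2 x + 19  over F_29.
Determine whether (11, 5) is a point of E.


Check whether y^2 = x^3 + 2 x + 19 (mod 29) for (x, y) = (11, 5).
LHS: y^2 = 5^2 mod 29 = 25
RHS: x^3 + 2 x + 19 = 11^3 + 2*11 + 19 mod 29 = 9
LHS != RHS

No, not on the curve


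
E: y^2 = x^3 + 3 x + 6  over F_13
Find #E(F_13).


For each x in F_13, count y with y^2 = x^3 + 3 x + 6 mod 13:
  x = 1: RHS = 10, y in [6, 7]  -> 2 point(s)
  x = 3: RHS = 3, y in [4, 9]  -> 2 point(s)
  x = 4: RHS = 4, y in [2, 11]  -> 2 point(s)
  x = 5: RHS = 3, y in [4, 9]  -> 2 point(s)
  x = 8: RHS = 9, y in [3, 10]  -> 2 point(s)
  x = 10: RHS = 9, y in [3, 10]  -> 2 point(s)
Affine points: 12. Add the point at infinity: total = 13.

#E(F_13) = 13


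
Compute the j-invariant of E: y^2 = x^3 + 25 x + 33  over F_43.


Delta = -16(4 a^3 + 27 b^2) mod 43 = 23
-1728 * (4 a)^3 = -1728 * (4*25)^3 mod 43 = 21
j = 21 * 23^(-1) mod 43 = 14

j = 14 (mod 43)


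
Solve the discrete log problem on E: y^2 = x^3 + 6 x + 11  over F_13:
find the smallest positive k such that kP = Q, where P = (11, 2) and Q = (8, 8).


Enumerate multiples of P until we hit Q = (8, 8):
  1P = (11, 2)
  2P = (8, 5)
  3P = (8, 8)
Match found at i = 3.

k = 3


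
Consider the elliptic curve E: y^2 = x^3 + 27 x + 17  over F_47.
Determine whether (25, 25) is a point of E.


Check whether y^2 = x^3 + 27 x + 17 (mod 47) for (x, y) = (25, 25).
LHS: y^2 = 25^2 mod 47 = 14
RHS: x^3 + 27 x + 17 = 25^3 + 27*25 + 17 mod 47 = 8
LHS != RHS

No, not on the curve


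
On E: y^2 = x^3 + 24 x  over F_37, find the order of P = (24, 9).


Compute successive multiples of P until we hit O:
  1P = (24, 9)
  2P = (36, 7)
  3P = (13, 20)
  4P = (1, 5)
  5P = (0, 0)
  6P = (1, 32)
  7P = (13, 17)
  8P = (36, 30)
  ... (continuing to 10P)
  10P = O

ord(P) = 10


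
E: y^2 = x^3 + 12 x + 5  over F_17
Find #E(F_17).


For each x in F_17, count y with y^2 = x^3 + 12 x + 5 mod 17:
  x = 1: RHS = 1, y in [1, 16]  -> 2 point(s)
  x = 3: RHS = 0, y in [0]  -> 1 point(s)
  x = 4: RHS = 15, y in [7, 10]  -> 2 point(s)
  x = 6: RHS = 4, y in [2, 15]  -> 2 point(s)
  x = 8: RHS = 1, y in [1, 16]  -> 2 point(s)
  x = 9: RHS = 9, y in [3, 14]  -> 2 point(s)
  x = 16: RHS = 9, y in [3, 14]  -> 2 point(s)
Affine points: 13. Add the point at infinity: total = 14.

#E(F_17) = 14


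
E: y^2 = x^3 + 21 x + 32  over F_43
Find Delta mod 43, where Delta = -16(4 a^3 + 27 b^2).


4 a^3 + 27 b^2 = 4*21^3 + 27*32^2 = 37044 + 27648 = 64692
Delta = -16 * (64692) = -1035072
Delta mod 43 = 24

Delta = 24 (mod 43)


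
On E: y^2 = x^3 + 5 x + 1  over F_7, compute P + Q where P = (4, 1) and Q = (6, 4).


P != Q, so use the chord formula.
s = (y2 - y1) / (x2 - x1) = (3) / (2) mod 7 = 5
x3 = s^2 - x1 - x2 mod 7 = 5^2 - 4 - 6 = 1
y3 = s (x1 - x3) - y1 mod 7 = 5 * (4 - 1) - 1 = 0

P + Q = (1, 0)


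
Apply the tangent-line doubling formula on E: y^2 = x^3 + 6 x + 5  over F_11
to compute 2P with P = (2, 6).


Doubling: s = (3 x1^2 + a) / (2 y1)
s = (3*2^2 + 6) / (2*6) mod 11 = 7
x3 = s^2 - 2 x1 mod 11 = 7^2 - 2*2 = 1
y3 = s (x1 - x3) - y1 mod 11 = 7 * (2 - 1) - 6 = 1

2P = (1, 1)


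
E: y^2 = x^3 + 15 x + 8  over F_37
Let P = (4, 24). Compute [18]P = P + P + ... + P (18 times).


k = 18 = 10010_2 (binary, LSB first: 01001)
Double-and-add from P = (4, 24):
  bit 0 = 0: acc unchanged = O
  bit 1 = 1: acc = O + (30, 2) = (30, 2)
  bit 2 = 0: acc unchanged = (30, 2)
  bit 3 = 0: acc unchanged = (30, 2)
  bit 4 = 1: acc = (30, 2) + (21, 36) = (19, 14)

18P = (19, 14)


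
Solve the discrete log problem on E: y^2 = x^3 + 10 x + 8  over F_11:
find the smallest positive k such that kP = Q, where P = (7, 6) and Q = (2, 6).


Enumerate multiples of P until we hit Q = (2, 6):
  1P = (7, 6)
  2P = (6, 8)
  3P = (2, 6)
Match found at i = 3.

k = 3


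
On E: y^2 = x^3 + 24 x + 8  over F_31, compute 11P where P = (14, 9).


k = 11 = 1011_2 (binary, LSB first: 1101)
Double-and-add from P = (14, 9):
  bit 0 = 1: acc = O + (14, 9) = (14, 9)
  bit 1 = 1: acc = (14, 9) + (12, 28) = (10, 15)
  bit 2 = 0: acc unchanged = (10, 15)
  bit 3 = 1: acc = (10, 15) + (2, 23) = (20, 26)

11P = (20, 26)


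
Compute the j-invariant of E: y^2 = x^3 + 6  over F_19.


Delta = -16(4 a^3 + 27 b^2) mod 19 = 9
-1728 * (4 a)^3 = -1728 * (4*0)^3 mod 19 = 0
j = 0 * 9^(-1) mod 19 = 0

j = 0 (mod 19)


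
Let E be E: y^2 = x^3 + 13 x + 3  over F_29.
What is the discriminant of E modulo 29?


4 a^3 + 27 b^2 = 4*13^3 + 27*3^2 = 8788 + 243 = 9031
Delta = -16 * (9031) = -144496
Delta mod 29 = 11

Delta = 11 (mod 29)


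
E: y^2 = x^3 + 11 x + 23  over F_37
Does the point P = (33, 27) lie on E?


Check whether y^2 = x^3 + 11 x + 23 (mod 37) for (x, y) = (33, 27).
LHS: y^2 = 27^2 mod 37 = 26
RHS: x^3 + 11 x + 23 = 33^3 + 11*33 + 23 mod 37 = 26
LHS = RHS

Yes, on the curve


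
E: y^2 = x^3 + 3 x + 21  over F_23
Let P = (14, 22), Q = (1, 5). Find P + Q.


P != Q, so use the chord formula.
s = (y2 - y1) / (x2 - x1) = (6) / (10) mod 23 = 19
x3 = s^2 - x1 - x2 mod 23 = 19^2 - 14 - 1 = 1
y3 = s (x1 - x3) - y1 mod 23 = 19 * (14 - 1) - 22 = 18

P + Q = (1, 18)


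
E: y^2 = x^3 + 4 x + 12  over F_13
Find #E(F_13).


For each x in F_13, count y with y^2 = x^3 + 4 x + 12 mod 13:
  x = 0: RHS = 12, y in [5, 8]  -> 2 point(s)
  x = 1: RHS = 4, y in [2, 11]  -> 2 point(s)
  x = 3: RHS = 12, y in [5, 8]  -> 2 point(s)
  x = 4: RHS = 1, y in [1, 12]  -> 2 point(s)
  x = 5: RHS = 1, y in [1, 12]  -> 2 point(s)
  x = 8: RHS = 10, y in [6, 7]  -> 2 point(s)
  x = 9: RHS = 10, y in [6, 7]  -> 2 point(s)
  x = 10: RHS = 12, y in [5, 8]  -> 2 point(s)
  x = 11: RHS = 9, y in [3, 10]  -> 2 point(s)
Affine points: 18. Add the point at infinity: total = 19.

#E(F_13) = 19


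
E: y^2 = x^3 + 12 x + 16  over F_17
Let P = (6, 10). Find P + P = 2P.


Doubling: s = (3 x1^2 + a) / (2 y1)
s = (3*6^2 + 12) / (2*10) mod 17 = 6
x3 = s^2 - 2 x1 mod 17 = 6^2 - 2*6 = 7
y3 = s (x1 - x3) - y1 mod 17 = 6 * (6 - 7) - 10 = 1

2P = (7, 1)


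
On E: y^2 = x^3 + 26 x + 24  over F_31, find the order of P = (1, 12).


Compute successive multiples of P until we hit O:
  1P = (1, 12)
  2P = (12, 7)
  3P = (20, 22)
  4P = (15, 10)
  5P = (3, 6)
  6P = (5, 0)
  7P = (3, 25)
  8P = (15, 21)
  ... (continuing to 12P)
  12P = O

ord(P) = 12


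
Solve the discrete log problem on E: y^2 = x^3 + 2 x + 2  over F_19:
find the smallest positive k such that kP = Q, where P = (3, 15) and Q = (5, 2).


Enumerate multiples of P until we hit Q = (5, 2):
  1P = (3, 15)
  2P = (11, 14)
  3P = (16, 8)
  4P = (4, 6)
  5P = (17, 16)
  6P = (15, 14)
  7P = (8, 6)
  8P = (12, 5)
  9P = (5, 2)
Match found at i = 9.

k = 9


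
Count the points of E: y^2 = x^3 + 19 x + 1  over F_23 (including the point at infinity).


For each x in F_23, count y with y^2 = x^3 + 19 x + 1 mod 23:
  x = 0: RHS = 1, y in [1, 22]  -> 2 point(s)
  x = 2: RHS = 1, y in [1, 22]  -> 2 point(s)
  x = 3: RHS = 16, y in [4, 19]  -> 2 point(s)
  x = 4: RHS = 3, y in [7, 16]  -> 2 point(s)
  x = 6: RHS = 9, y in [3, 20]  -> 2 point(s)
  x = 9: RHS = 4, y in [2, 21]  -> 2 point(s)
  x = 10: RHS = 18, y in [8, 15]  -> 2 point(s)
  x = 11: RHS = 0, y in [0]  -> 1 point(s)
  x = 12: RHS = 2, y in [5, 18]  -> 2 point(s)
  x = 15: RHS = 4, y in [2, 21]  -> 2 point(s)
  x = 16: RHS = 8, y in [10, 13]  -> 2 point(s)
  x = 17: RHS = 16, y in [4, 19]  -> 2 point(s)
  x = 20: RHS = 9, y in [3, 20]  -> 2 point(s)
  x = 21: RHS = 1, y in [1, 22]  -> 2 point(s)
  x = 22: RHS = 4, y in [2, 21]  -> 2 point(s)
Affine points: 29. Add the point at infinity: total = 30.

#E(F_23) = 30


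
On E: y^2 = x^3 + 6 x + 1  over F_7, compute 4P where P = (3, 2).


k = 4 = 100_2 (binary, LSB first: 001)
Double-and-add from P = (3, 2):
  bit 0 = 0: acc unchanged = O
  bit 1 = 0: acc unchanged = O
  bit 2 = 1: acc = O + (3, 2) = (3, 2)

4P = (3, 2)


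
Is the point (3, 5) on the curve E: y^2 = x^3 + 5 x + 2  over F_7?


Check whether y^2 = x^3 + 5 x + 2 (mod 7) for (x, y) = (3, 5).
LHS: y^2 = 5^2 mod 7 = 4
RHS: x^3 + 5 x + 2 = 3^3 + 5*3 + 2 mod 7 = 2
LHS != RHS

No, not on the curve


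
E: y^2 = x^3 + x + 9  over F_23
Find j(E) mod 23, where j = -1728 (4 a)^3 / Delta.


Delta = -16(4 a^3 + 27 b^2) mod 23 = 19
-1728 * (4 a)^3 = -1728 * (4*1)^3 mod 23 = 15
j = 15 * 19^(-1) mod 23 = 2

j = 2 (mod 23)


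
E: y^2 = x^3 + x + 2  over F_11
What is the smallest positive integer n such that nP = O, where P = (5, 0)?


Compute successive multiples of P until we hit O:
  1P = (5, 0)
  2P = O

ord(P) = 2


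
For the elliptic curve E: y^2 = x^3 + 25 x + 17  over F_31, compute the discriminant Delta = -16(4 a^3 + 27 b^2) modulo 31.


4 a^3 + 27 b^2 = 4*25^3 + 27*17^2 = 62500 + 7803 = 70303
Delta = -16 * (70303) = -1124848
Delta mod 31 = 18

Delta = 18 (mod 31)


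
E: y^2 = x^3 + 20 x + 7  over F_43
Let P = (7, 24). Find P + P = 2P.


Doubling: s = (3 x1^2 + a) / (2 y1)
s = (3*7^2 + 20) / (2*24) mod 43 = 42
x3 = s^2 - 2 x1 mod 43 = 42^2 - 2*7 = 30
y3 = s (x1 - x3) - y1 mod 43 = 42 * (7 - 30) - 24 = 42

2P = (30, 42)


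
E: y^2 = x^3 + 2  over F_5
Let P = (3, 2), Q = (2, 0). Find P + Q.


P != Q, so use the chord formula.
s = (y2 - y1) / (x2 - x1) = (3) / (4) mod 5 = 2
x3 = s^2 - x1 - x2 mod 5 = 2^2 - 3 - 2 = 4
y3 = s (x1 - x3) - y1 mod 5 = 2 * (3 - 4) - 2 = 1

P + Q = (4, 1)


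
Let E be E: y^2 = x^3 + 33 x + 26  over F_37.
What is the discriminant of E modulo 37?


4 a^3 + 27 b^2 = 4*33^3 + 27*26^2 = 143748 + 18252 = 162000
Delta = -16 * (162000) = -2592000
Delta mod 37 = 35

Delta = 35 (mod 37)


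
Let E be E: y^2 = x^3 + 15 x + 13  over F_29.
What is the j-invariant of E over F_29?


Delta = -16(4 a^3 + 27 b^2) mod 29 = 6
-1728 * (4 a)^3 = -1728 * (4*15)^3 mod 29 = 9
j = 9 * 6^(-1) mod 29 = 16

j = 16 (mod 29)


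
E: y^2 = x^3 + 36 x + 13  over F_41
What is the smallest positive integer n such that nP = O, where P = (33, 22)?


Compute successive multiples of P until we hit O:
  1P = (33, 22)
  2P = (11, 10)
  3P = (20, 0)
  4P = (11, 31)
  5P = (33, 19)
  6P = O

ord(P) = 6


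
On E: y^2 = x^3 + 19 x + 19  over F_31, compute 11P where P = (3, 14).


k = 11 = 1011_2 (binary, LSB first: 1101)
Double-and-add from P = (3, 14):
  bit 0 = 1: acc = O + (3, 14) = (3, 14)
  bit 1 = 1: acc = (3, 14) + (19, 4) = (6, 15)
  bit 2 = 0: acc unchanged = (6, 15)
  bit 3 = 1: acc = (6, 15) + (4, 2) = (9, 12)

11P = (9, 12)


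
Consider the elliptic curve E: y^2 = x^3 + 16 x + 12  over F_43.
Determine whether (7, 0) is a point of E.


Check whether y^2 = x^3 + 16 x + 12 (mod 43) for (x, y) = (7, 0).
LHS: y^2 = 0^2 mod 43 = 0
RHS: x^3 + 16 x + 12 = 7^3 + 16*7 + 12 mod 43 = 37
LHS != RHS

No, not on the curve


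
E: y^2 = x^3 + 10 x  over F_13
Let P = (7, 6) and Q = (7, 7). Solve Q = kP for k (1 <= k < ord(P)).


Enumerate multiples of P until we hit Q = (7, 7):
  1P = (7, 6)
  2P = (0, 0)
  3P = (7, 7)
Match found at i = 3.

k = 3


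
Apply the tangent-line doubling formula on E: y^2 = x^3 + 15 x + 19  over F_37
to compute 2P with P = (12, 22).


Doubling: s = (3 x1^2 + a) / (2 y1)
s = (3*12^2 + 15) / (2*22) mod 37 = 11
x3 = s^2 - 2 x1 mod 37 = 11^2 - 2*12 = 23
y3 = s (x1 - x3) - y1 mod 37 = 11 * (12 - 23) - 22 = 5

2P = (23, 5)


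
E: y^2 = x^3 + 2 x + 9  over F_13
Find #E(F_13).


For each x in F_13, count y with y^2 = x^3 + 2 x + 9 mod 13:
  x = 0: RHS = 9, y in [3, 10]  -> 2 point(s)
  x = 1: RHS = 12, y in [5, 8]  -> 2 point(s)
  x = 3: RHS = 3, y in [4, 9]  -> 2 point(s)
  x = 4: RHS = 3, y in [4, 9]  -> 2 point(s)
  x = 5: RHS = 1, y in [1, 12]  -> 2 point(s)
  x = 6: RHS = 3, y in [4, 9]  -> 2 point(s)
  x = 8: RHS = 4, y in [2, 11]  -> 2 point(s)
  x = 11: RHS = 10, y in [6, 7]  -> 2 point(s)
Affine points: 16. Add the point at infinity: total = 17.

#E(F_13) = 17


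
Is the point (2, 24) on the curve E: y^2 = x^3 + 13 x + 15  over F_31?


Check whether y^2 = x^3 + 13 x + 15 (mod 31) for (x, y) = (2, 24).
LHS: y^2 = 24^2 mod 31 = 18
RHS: x^3 + 13 x + 15 = 2^3 + 13*2 + 15 mod 31 = 18
LHS = RHS

Yes, on the curve


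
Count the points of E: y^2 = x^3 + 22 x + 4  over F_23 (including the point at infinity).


For each x in F_23, count y with y^2 = x^3 + 22 x + 4 mod 23:
  x = 0: RHS = 4, y in [2, 21]  -> 2 point(s)
  x = 1: RHS = 4, y in [2, 21]  -> 2 point(s)
  x = 4: RHS = 18, y in [8, 15]  -> 2 point(s)
  x = 5: RHS = 9, y in [3, 20]  -> 2 point(s)
  x = 7: RHS = 18, y in [8, 15]  -> 2 point(s)
  x = 8: RHS = 2, y in [5, 18]  -> 2 point(s)
  x = 11: RHS = 13, y in [6, 17]  -> 2 point(s)
  x = 12: RHS = 18, y in [8, 15]  -> 2 point(s)
  x = 13: RHS = 3, y in [7, 16]  -> 2 point(s)
  x = 15: RHS = 6, y in [11, 12]  -> 2 point(s)
  x = 16: RHS = 13, y in [6, 17]  -> 2 point(s)
  x = 17: RHS = 1, y in [1, 22]  -> 2 point(s)
  x = 19: RHS = 13, y in [6, 17]  -> 2 point(s)
  x = 20: RHS = 3, y in [7, 16]  -> 2 point(s)
  x = 22: RHS = 4, y in [2, 21]  -> 2 point(s)
Affine points: 30. Add the point at infinity: total = 31.

#E(F_23) = 31


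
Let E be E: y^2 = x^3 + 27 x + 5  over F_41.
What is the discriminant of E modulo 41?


4 a^3 + 27 b^2 = 4*27^3 + 27*5^2 = 78732 + 675 = 79407
Delta = -16 * (79407) = -1270512
Delta mod 41 = 37

Delta = 37 (mod 41)


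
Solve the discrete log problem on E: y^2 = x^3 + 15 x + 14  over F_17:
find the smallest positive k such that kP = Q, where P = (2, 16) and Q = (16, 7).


Enumerate multiples of P until we hit Q = (16, 7):
  1P = (2, 16)
  2P = (4, 11)
  3P = (13, 3)
  4P = (10, 12)
  5P = (1, 9)
  6P = (12, 16)
  7P = (3, 1)
  8P = (16, 7)
Match found at i = 8.

k = 8


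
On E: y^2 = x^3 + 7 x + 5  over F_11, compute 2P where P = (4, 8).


Doubling: s = (3 x1^2 + a) / (2 y1)
s = (3*4^2 + 7) / (2*8) mod 11 = 0
x3 = s^2 - 2 x1 mod 11 = 0^2 - 2*4 = 3
y3 = s (x1 - x3) - y1 mod 11 = 0 * (4 - 3) - 8 = 3

2P = (3, 3)


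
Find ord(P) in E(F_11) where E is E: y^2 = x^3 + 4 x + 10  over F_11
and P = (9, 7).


Compute successive multiples of P until we hit O:
  1P = (9, 7)
  2P = (8, 2)
  3P = (8, 9)
  4P = (9, 4)
  5P = O

ord(P) = 5


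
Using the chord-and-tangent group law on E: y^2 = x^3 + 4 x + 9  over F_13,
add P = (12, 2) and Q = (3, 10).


P != Q, so use the chord formula.
s = (y2 - y1) / (x2 - x1) = (8) / (4) mod 13 = 2
x3 = s^2 - x1 - x2 mod 13 = 2^2 - 12 - 3 = 2
y3 = s (x1 - x3) - y1 mod 13 = 2 * (12 - 2) - 2 = 5

P + Q = (2, 5)


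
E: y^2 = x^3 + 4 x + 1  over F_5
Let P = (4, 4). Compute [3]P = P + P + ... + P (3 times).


k = 3 = 11_2 (binary, LSB first: 11)
Double-and-add from P = (4, 4):
  bit 0 = 1: acc = O + (4, 4) = (4, 4)
  bit 1 = 1: acc = (4, 4) + (3, 0) = (4, 1)

3P = (4, 1)


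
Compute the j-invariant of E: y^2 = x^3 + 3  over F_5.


Delta = -16(4 a^3 + 27 b^2) mod 5 = 2
-1728 * (4 a)^3 = -1728 * (4*0)^3 mod 5 = 0
j = 0 * 2^(-1) mod 5 = 0

j = 0 (mod 5)


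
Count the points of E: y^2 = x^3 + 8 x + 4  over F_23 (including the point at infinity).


For each x in F_23, count y with y^2 = x^3 + 8 x + 4 mod 23:
  x = 0: RHS = 4, y in [2, 21]  -> 2 point(s)
  x = 1: RHS = 13, y in [6, 17]  -> 2 point(s)
  x = 3: RHS = 9, y in [3, 20]  -> 2 point(s)
  x = 4: RHS = 8, y in [10, 13]  -> 2 point(s)
  x = 5: RHS = 8, y in [10, 13]  -> 2 point(s)
  x = 7: RHS = 12, y in [9, 14]  -> 2 point(s)
  x = 9: RHS = 0, y in [0]  -> 1 point(s)
  x = 10: RHS = 3, y in [7, 16]  -> 2 point(s)
  x = 14: RHS = 8, y in [10, 13]  -> 2 point(s)
  x = 15: RHS = 3, y in [7, 16]  -> 2 point(s)
  x = 17: RHS = 16, y in [4, 19]  -> 2 point(s)
  x = 18: RHS = 0, y in [0]  -> 1 point(s)
  x = 19: RHS = 0, y in [0]  -> 1 point(s)
  x = 21: RHS = 3, y in [7, 16]  -> 2 point(s)
  x = 22: RHS = 18, y in [8, 15]  -> 2 point(s)
Affine points: 27. Add the point at infinity: total = 28.

#E(F_23) = 28


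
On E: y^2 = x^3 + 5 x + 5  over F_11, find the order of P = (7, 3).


Compute successive multiples of P until we hit O:
  1P = (7, 3)
  2P = (2, 10)
  3P = (0, 7)
  4P = (5, 10)
  5P = (3, 5)
  6P = (4, 1)
  7P = (9, 3)
  8P = (6, 8)
  ... (continuing to 18P)
  18P = O

ord(P) = 18


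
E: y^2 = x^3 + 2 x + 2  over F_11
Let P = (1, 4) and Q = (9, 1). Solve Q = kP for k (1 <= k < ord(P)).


Enumerate multiples of P until we hit Q = (9, 1):
  1P = (1, 4)
  2P = (2, 5)
  3P = (9, 10)
  4P = (5, 4)
  5P = (5, 7)
  6P = (9, 1)
Match found at i = 6.

k = 6


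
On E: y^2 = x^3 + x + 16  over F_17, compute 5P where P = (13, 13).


k = 5 = 101_2 (binary, LSB first: 101)
Double-and-add from P = (13, 13):
  bit 0 = 1: acc = O + (13, 13) = (13, 13)
  bit 1 = 0: acc unchanged = (13, 13)
  bit 2 = 1: acc = (13, 13) + (7, 3) = (13, 4)

5P = (13, 4)


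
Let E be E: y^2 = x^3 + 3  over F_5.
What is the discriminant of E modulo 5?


4 a^3 + 27 b^2 = 4*0^3 + 27*3^2 = 0 + 243 = 243
Delta = -16 * (243) = -3888
Delta mod 5 = 2

Delta = 2 (mod 5)


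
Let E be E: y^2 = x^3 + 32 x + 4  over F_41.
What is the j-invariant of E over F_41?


Delta = -16(4 a^3 + 27 b^2) mod 41 = 15
-1728 * (4 a)^3 = -1728 * (4*32)^3 mod 41 = 29
j = 29 * 15^(-1) mod 41 = 32

j = 32 (mod 41)


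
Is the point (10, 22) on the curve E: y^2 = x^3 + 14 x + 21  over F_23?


Check whether y^2 = x^3 + 14 x + 21 (mod 23) for (x, y) = (10, 22).
LHS: y^2 = 22^2 mod 23 = 1
RHS: x^3 + 14 x + 21 = 10^3 + 14*10 + 21 mod 23 = 11
LHS != RHS

No, not on the curve


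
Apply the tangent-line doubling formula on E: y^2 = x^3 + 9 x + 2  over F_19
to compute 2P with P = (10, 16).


Doubling: s = (3 x1^2 + a) / (2 y1)
s = (3*10^2 + 9) / (2*16) mod 19 = 15
x3 = s^2 - 2 x1 mod 19 = 15^2 - 2*10 = 15
y3 = s (x1 - x3) - y1 mod 19 = 15 * (10 - 15) - 16 = 4

2P = (15, 4)


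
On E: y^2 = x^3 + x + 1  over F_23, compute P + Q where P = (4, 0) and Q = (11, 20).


P != Q, so use the chord formula.
s = (y2 - y1) / (x2 - x1) = (20) / (7) mod 23 = 16
x3 = s^2 - x1 - x2 mod 23 = 16^2 - 4 - 11 = 11
y3 = s (x1 - x3) - y1 mod 23 = 16 * (4 - 11) - 0 = 3

P + Q = (11, 3)


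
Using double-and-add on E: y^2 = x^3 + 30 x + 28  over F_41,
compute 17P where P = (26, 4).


k = 17 = 10001_2 (binary, LSB first: 10001)
Double-and-add from P = (26, 4):
  bit 0 = 1: acc = O + (26, 4) = (26, 4)
  bit 1 = 0: acc unchanged = (26, 4)
  bit 2 = 0: acc unchanged = (26, 4)
  bit 3 = 0: acc unchanged = (26, 4)
  bit 4 = 1: acc = (26, 4) + (18, 39) = (36, 9)

17P = (36, 9)


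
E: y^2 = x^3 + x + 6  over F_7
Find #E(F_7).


For each x in F_7, count y with y^2 = x^3 + 1 x + 6 mod 7:
  x = 1: RHS = 1, y in [1, 6]  -> 2 point(s)
  x = 2: RHS = 2, y in [3, 4]  -> 2 point(s)
  x = 3: RHS = 1, y in [1, 6]  -> 2 point(s)
  x = 4: RHS = 4, y in [2, 5]  -> 2 point(s)
  x = 6: RHS = 4, y in [2, 5]  -> 2 point(s)
Affine points: 10. Add the point at infinity: total = 11.

#E(F_7) = 11


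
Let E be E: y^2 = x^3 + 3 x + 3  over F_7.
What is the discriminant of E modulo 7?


4 a^3 + 27 b^2 = 4*3^3 + 27*3^2 = 108 + 243 = 351
Delta = -16 * (351) = -5616
Delta mod 7 = 5

Delta = 5 (mod 7)


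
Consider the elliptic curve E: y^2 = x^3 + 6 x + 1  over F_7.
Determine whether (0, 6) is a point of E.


Check whether y^2 = x^3 + 6 x + 1 (mod 7) for (x, y) = (0, 6).
LHS: y^2 = 6^2 mod 7 = 1
RHS: x^3 + 6 x + 1 = 0^3 + 6*0 + 1 mod 7 = 1
LHS = RHS

Yes, on the curve


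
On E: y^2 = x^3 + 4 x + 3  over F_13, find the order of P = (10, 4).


Compute successive multiples of P until we hit O:
  1P = (10, 4)
  2P = (7, 6)
  3P = (8, 12)
  4P = (11, 0)
  5P = (8, 1)
  6P = (7, 7)
  7P = (10, 9)
  8P = O

ord(P) = 8


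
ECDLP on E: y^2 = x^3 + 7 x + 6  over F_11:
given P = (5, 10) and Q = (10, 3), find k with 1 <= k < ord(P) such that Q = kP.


Enumerate multiples of P until we hit Q = (10, 3):
  1P = (5, 10)
  2P = (10, 8)
  3P = (1, 6)
  4P = (6, 0)
  5P = (1, 5)
  6P = (10, 3)
Match found at i = 6.

k = 6


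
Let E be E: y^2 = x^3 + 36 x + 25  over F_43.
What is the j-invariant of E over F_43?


Delta = -16(4 a^3 + 27 b^2) mod 43 = 19
-1728 * (4 a)^3 = -1728 * (4*36)^3 mod 43 = 4
j = 4 * 19^(-1) mod 43 = 7

j = 7 (mod 43)


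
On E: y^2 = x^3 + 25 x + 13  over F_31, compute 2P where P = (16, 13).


Doubling: s = (3 x1^2 + a) / (2 y1)
s = (3*16^2 + 25) / (2*13) mod 31 = 15
x3 = s^2 - 2 x1 mod 31 = 15^2 - 2*16 = 7
y3 = s (x1 - x3) - y1 mod 31 = 15 * (16 - 7) - 13 = 29

2P = (7, 29)


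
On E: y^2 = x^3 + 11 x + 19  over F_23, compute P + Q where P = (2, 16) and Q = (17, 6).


P != Q, so use the chord formula.
s = (y2 - y1) / (x2 - x1) = (13) / (15) mod 23 = 7
x3 = s^2 - x1 - x2 mod 23 = 7^2 - 2 - 17 = 7
y3 = s (x1 - x3) - y1 mod 23 = 7 * (2 - 7) - 16 = 18

P + Q = (7, 18)


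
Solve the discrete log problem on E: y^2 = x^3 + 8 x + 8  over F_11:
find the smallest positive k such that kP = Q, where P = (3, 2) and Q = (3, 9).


Enumerate multiples of P until we hit Q = (3, 9):
  1P = (3, 2)
  2P = (8, 1)
  3P = (4, 7)
  4P = (7, 0)
  5P = (4, 4)
  6P = (8, 10)
  7P = (3, 9)
Match found at i = 7.

k = 7


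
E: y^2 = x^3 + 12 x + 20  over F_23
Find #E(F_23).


For each x in F_23, count y with y^2 = x^3 + 12 x + 20 mod 23:
  x = 2: RHS = 6, y in [11, 12]  -> 2 point(s)
  x = 6: RHS = 9, y in [3, 20]  -> 2 point(s)
  x = 9: RHS = 6, y in [11, 12]  -> 2 point(s)
  x = 10: RHS = 13, y in [6, 17]  -> 2 point(s)
  x = 12: RHS = 6, y in [11, 12]  -> 2 point(s)
  x = 13: RHS = 4, y in [2, 21]  -> 2 point(s)
  x = 17: RHS = 8, y in [10, 13]  -> 2 point(s)
  x = 19: RHS = 0, y in [0]  -> 1 point(s)
  x = 20: RHS = 3, y in [7, 16]  -> 2 point(s)
Affine points: 17. Add the point at infinity: total = 18.

#E(F_23) = 18


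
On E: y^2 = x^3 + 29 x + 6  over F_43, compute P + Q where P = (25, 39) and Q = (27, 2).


P != Q, so use the chord formula.
s = (y2 - y1) / (x2 - x1) = (6) / (2) mod 43 = 3
x3 = s^2 - x1 - x2 mod 43 = 3^2 - 25 - 27 = 0
y3 = s (x1 - x3) - y1 mod 43 = 3 * (25 - 0) - 39 = 36

P + Q = (0, 36)


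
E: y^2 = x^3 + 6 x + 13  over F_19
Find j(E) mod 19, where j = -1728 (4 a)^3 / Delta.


Delta = -16(4 a^3 + 27 b^2) mod 19 = 17
-1728 * (4 a)^3 = -1728 * (4*6)^3 mod 19 = 11
j = 11 * 17^(-1) mod 19 = 4

j = 4 (mod 19)


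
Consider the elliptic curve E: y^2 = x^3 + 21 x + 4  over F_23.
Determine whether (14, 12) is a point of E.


Check whether y^2 = x^3 + 21 x + 4 (mod 23) for (x, y) = (14, 12).
LHS: y^2 = 12^2 mod 23 = 6
RHS: x^3 + 21 x + 4 = 14^3 + 21*14 + 4 mod 23 = 6
LHS = RHS

Yes, on the curve


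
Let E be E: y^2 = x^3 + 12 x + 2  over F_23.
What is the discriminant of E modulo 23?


4 a^3 + 27 b^2 = 4*12^3 + 27*2^2 = 6912 + 108 = 7020
Delta = -16 * (7020) = -112320
Delta mod 23 = 12

Delta = 12 (mod 23)


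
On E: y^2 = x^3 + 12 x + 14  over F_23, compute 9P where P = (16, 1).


k = 9 = 1001_2 (binary, LSB first: 1001)
Double-and-add from P = (16, 1):
  bit 0 = 1: acc = O + (16, 1) = (16, 1)
  bit 1 = 0: acc unchanged = (16, 1)
  bit 2 = 0: acc unchanged = (16, 1)
  bit 3 = 1: acc = (16, 1) + (18, 6) = (1, 2)

9P = (1, 2)


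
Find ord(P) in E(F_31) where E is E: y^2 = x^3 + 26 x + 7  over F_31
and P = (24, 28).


Compute successive multiples of P until we hit O:
  1P = (24, 28)
  2P = (23, 0)
  3P = (24, 3)
  4P = O

ord(P) = 4


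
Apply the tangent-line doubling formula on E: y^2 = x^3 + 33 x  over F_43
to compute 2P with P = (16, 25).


Doubling: s = (3 x1^2 + a) / (2 y1)
s = (3*16^2 + 33) / (2*25) mod 43 = 10
x3 = s^2 - 2 x1 mod 43 = 10^2 - 2*16 = 25
y3 = s (x1 - x3) - y1 mod 43 = 10 * (16 - 25) - 25 = 14

2P = (25, 14)


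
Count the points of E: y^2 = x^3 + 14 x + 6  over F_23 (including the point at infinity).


For each x in F_23, count y with y^2 = x^3 + 14 x + 6 mod 23:
  x = 0: RHS = 6, y in [11, 12]  -> 2 point(s)
  x = 3: RHS = 6, y in [11, 12]  -> 2 point(s)
  x = 8: RHS = 9, y in [3, 20]  -> 2 point(s)
  x = 12: RHS = 16, y in [4, 19]  -> 2 point(s)
  x = 13: RHS = 16, y in [4, 19]  -> 2 point(s)
  x = 14: RHS = 2, y in [5, 18]  -> 2 point(s)
  x = 15: RHS = 3, y in [7, 16]  -> 2 point(s)
  x = 16: RHS = 2, y in [5, 18]  -> 2 point(s)
  x = 18: RHS = 18, y in [8, 15]  -> 2 point(s)
  x = 19: RHS = 1, y in [1, 22]  -> 2 point(s)
  x = 20: RHS = 6, y in [11, 12]  -> 2 point(s)
  x = 21: RHS = 16, y in [4, 19]  -> 2 point(s)
Affine points: 24. Add the point at infinity: total = 25.

#E(F_23) = 25


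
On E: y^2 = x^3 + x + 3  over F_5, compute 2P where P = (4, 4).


Doubling: s = (3 x1^2 + a) / (2 y1)
s = (3*4^2 + 1) / (2*4) mod 5 = 3
x3 = s^2 - 2 x1 mod 5 = 3^2 - 2*4 = 1
y3 = s (x1 - x3) - y1 mod 5 = 3 * (4 - 1) - 4 = 0

2P = (1, 0)


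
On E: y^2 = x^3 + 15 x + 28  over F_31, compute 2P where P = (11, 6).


k = 2 = 10_2 (binary, LSB first: 01)
Double-and-add from P = (11, 6):
  bit 0 = 0: acc unchanged = O
  bit 1 = 1: acc = O + (17, 22) = (17, 22)

2P = (17, 22)


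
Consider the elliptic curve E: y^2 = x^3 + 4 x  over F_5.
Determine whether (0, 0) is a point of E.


Check whether y^2 = x^3 + 4 x + 0 (mod 5) for (x, y) = (0, 0).
LHS: y^2 = 0^2 mod 5 = 0
RHS: x^3 + 4 x + 0 = 0^3 + 4*0 + 0 mod 5 = 0
LHS = RHS

Yes, on the curve


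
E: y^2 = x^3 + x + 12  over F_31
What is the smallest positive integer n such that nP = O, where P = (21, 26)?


Compute successive multiples of P until we hit O:
  1P = (21, 26)
  2P = (5, 7)
  3P = (23, 22)
  4P = (22, 7)
  5P = (8, 6)
  6P = (4, 24)
  7P = (25, 10)
  8P = (1, 18)
  ... (continuing to 27P)
  27P = O

ord(P) = 27


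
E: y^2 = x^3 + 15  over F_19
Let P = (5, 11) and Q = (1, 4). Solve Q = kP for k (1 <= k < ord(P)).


Enumerate multiples of P until we hit Q = (1, 4):
  1P = (5, 11)
  2P = (7, 15)
  3P = (11, 15)
  4P = (14, 2)
  5P = (1, 4)
Match found at i = 5.

k = 5


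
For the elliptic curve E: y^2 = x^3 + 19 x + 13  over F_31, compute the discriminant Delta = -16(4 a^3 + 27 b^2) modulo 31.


4 a^3 + 27 b^2 = 4*19^3 + 27*13^2 = 27436 + 4563 = 31999
Delta = -16 * (31999) = -511984
Delta mod 31 = 12

Delta = 12 (mod 31)


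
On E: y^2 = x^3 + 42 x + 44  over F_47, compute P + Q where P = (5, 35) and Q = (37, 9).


P != Q, so use the chord formula.
s = (y2 - y1) / (x2 - x1) = (21) / (32) mod 47 = 8
x3 = s^2 - x1 - x2 mod 47 = 8^2 - 5 - 37 = 22
y3 = s (x1 - x3) - y1 mod 47 = 8 * (5 - 22) - 35 = 17

P + Q = (22, 17)


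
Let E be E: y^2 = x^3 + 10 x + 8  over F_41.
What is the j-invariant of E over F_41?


Delta = -16(4 a^3 + 27 b^2) mod 41 = 28
-1728 * (4 a)^3 = -1728 * (4*10)^3 mod 41 = 6
j = 6 * 28^(-1) mod 41 = 9

j = 9 (mod 41)


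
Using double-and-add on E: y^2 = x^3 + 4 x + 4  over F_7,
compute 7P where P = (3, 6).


k = 7 = 111_2 (binary, LSB first: 111)
Double-and-add from P = (3, 6):
  bit 0 = 1: acc = O + (3, 6) = (3, 6)
  bit 1 = 1: acc = (3, 6) + (5, 4) = (0, 5)
  bit 2 = 1: acc = (0, 5) + (1, 4) = (0, 2)

7P = (0, 2)


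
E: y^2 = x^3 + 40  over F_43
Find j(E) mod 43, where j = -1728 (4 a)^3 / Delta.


Delta = -16(4 a^3 + 27 b^2) mod 43 = 25
-1728 * (4 a)^3 = -1728 * (4*0)^3 mod 43 = 0
j = 0 * 25^(-1) mod 43 = 0

j = 0 (mod 43)


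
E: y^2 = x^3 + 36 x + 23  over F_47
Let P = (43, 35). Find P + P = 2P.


Doubling: s = (3 x1^2 + a) / (2 y1)
s = (3*43^2 + 36) / (2*35) mod 47 = 20
x3 = s^2 - 2 x1 mod 47 = 20^2 - 2*43 = 32
y3 = s (x1 - x3) - y1 mod 47 = 20 * (43 - 32) - 35 = 44

2P = (32, 44)


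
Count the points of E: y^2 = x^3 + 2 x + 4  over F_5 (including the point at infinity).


For each x in F_5, count y with y^2 = x^3 + 2 x + 4 mod 5:
  x = 0: RHS = 4, y in [2, 3]  -> 2 point(s)
  x = 2: RHS = 1, y in [1, 4]  -> 2 point(s)
  x = 4: RHS = 1, y in [1, 4]  -> 2 point(s)
Affine points: 6. Add the point at infinity: total = 7.

#E(F_5) = 7


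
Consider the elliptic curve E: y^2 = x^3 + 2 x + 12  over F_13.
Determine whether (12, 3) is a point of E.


Check whether y^2 = x^3 + 2 x + 12 (mod 13) for (x, y) = (12, 3).
LHS: y^2 = 3^2 mod 13 = 9
RHS: x^3 + 2 x + 12 = 12^3 + 2*12 + 12 mod 13 = 9
LHS = RHS

Yes, on the curve


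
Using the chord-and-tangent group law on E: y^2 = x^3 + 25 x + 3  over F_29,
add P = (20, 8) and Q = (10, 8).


P != Q, so use the chord formula.
s = (y2 - y1) / (x2 - x1) = (0) / (19) mod 29 = 0
x3 = s^2 - x1 - x2 mod 29 = 0^2 - 20 - 10 = 28
y3 = s (x1 - x3) - y1 mod 29 = 0 * (20 - 28) - 8 = 21

P + Q = (28, 21)


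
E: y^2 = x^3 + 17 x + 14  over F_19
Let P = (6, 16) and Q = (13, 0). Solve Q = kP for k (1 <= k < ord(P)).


Enumerate multiples of P until we hit Q = (13, 0):
  1P = (6, 16)
  2P = (13, 0)
Match found at i = 2.

k = 2


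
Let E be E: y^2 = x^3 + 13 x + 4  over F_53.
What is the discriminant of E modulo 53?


4 a^3 + 27 b^2 = 4*13^3 + 27*4^2 = 8788 + 432 = 9220
Delta = -16 * (9220) = -147520
Delta mod 53 = 32

Delta = 32 (mod 53)


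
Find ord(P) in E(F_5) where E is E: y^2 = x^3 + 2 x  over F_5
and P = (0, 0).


Compute successive multiples of P until we hit O:
  1P = (0, 0)
  2P = O

ord(P) = 2


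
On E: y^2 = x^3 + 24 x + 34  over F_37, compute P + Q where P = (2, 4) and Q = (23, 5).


P != Q, so use the chord formula.
s = (y2 - y1) / (x2 - x1) = (1) / (21) mod 37 = 30
x3 = s^2 - x1 - x2 mod 37 = 30^2 - 2 - 23 = 24
y3 = s (x1 - x3) - y1 mod 37 = 30 * (2 - 24) - 4 = 2

P + Q = (24, 2)


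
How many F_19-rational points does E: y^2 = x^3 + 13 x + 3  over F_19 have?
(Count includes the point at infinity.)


For each x in F_19, count y with y^2 = x^3 + 13 x + 3 mod 19:
  x = 1: RHS = 17, y in [6, 13]  -> 2 point(s)
  x = 4: RHS = 5, y in [9, 10]  -> 2 point(s)
  x = 7: RHS = 0, y in [0]  -> 1 point(s)
  x = 8: RHS = 11, y in [7, 12]  -> 2 point(s)
  x = 12: RHS = 6, y in [5, 14]  -> 2 point(s)
  x = 15: RHS = 1, y in [1, 18]  -> 2 point(s)
  x = 17: RHS = 7, y in [8, 11]  -> 2 point(s)
Affine points: 13. Add the point at infinity: total = 14.

#E(F_19) = 14


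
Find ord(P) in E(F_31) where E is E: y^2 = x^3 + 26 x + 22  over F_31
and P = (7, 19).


Compute successive multiples of P until we hit O:
  1P = (7, 19)
  2P = (4, 2)
  3P = (28, 17)
  4P = (1, 7)
  5P = (27, 3)
  6P = (15, 6)
  7P = (16, 15)
  8P = (17, 13)
  ... (continuing to 27P)
  27P = O

ord(P) = 27


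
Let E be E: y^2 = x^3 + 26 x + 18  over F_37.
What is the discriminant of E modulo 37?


4 a^3 + 27 b^2 = 4*26^3 + 27*18^2 = 70304 + 8748 = 79052
Delta = -16 * (79052) = -1264832
Delta mod 37 = 13

Delta = 13 (mod 37)


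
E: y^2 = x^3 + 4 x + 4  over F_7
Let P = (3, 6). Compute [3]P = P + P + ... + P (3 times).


k = 3 = 11_2 (binary, LSB first: 11)
Double-and-add from P = (3, 6):
  bit 0 = 1: acc = O + (3, 6) = (3, 6)
  bit 1 = 1: acc = (3, 6) + (5, 4) = (0, 5)

3P = (0, 5)


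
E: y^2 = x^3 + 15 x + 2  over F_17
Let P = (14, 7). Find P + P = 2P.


Doubling: s = (3 x1^2 + a) / (2 y1)
s = (3*14^2 + 15) / (2*7) mod 17 = 3
x3 = s^2 - 2 x1 mod 17 = 3^2 - 2*14 = 15
y3 = s (x1 - x3) - y1 mod 17 = 3 * (14 - 15) - 7 = 7

2P = (15, 7)


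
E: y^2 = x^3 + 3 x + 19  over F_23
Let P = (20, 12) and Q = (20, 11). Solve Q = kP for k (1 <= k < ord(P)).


Enumerate multiples of P until we hit Q = (20, 11):
  1P = (20, 12)
  2P = (9, 19)
  3P = (6, 0)
  4P = (9, 4)
  5P = (20, 11)
Match found at i = 5.

k = 5


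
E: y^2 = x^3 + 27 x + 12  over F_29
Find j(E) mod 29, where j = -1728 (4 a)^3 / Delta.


Delta = -16(4 a^3 + 27 b^2) mod 29 = 16
-1728 * (4 a)^3 = -1728 * (4*27)^3 mod 29 = 4
j = 4 * 16^(-1) mod 29 = 22

j = 22 (mod 29)


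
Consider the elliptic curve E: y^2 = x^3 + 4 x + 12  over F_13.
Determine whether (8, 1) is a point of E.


Check whether y^2 = x^3 + 4 x + 12 (mod 13) for (x, y) = (8, 1).
LHS: y^2 = 1^2 mod 13 = 1
RHS: x^3 + 4 x + 12 = 8^3 + 4*8 + 12 mod 13 = 10
LHS != RHS

No, not on the curve


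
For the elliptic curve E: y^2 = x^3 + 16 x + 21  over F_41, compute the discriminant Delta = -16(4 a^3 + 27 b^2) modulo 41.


4 a^3 + 27 b^2 = 4*16^3 + 27*21^2 = 16384 + 11907 = 28291
Delta = -16 * (28291) = -452656
Delta mod 41 = 25

Delta = 25 (mod 41)


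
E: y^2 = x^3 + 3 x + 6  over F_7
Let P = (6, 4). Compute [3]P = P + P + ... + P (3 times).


k = 3 = 11_2 (binary, LSB first: 11)
Double-and-add from P = (6, 4):
  bit 0 = 1: acc = O + (6, 4) = (6, 4)
  bit 1 = 1: acc = (6, 4) + (3, 0) = (6, 3)

3P = (6, 3)


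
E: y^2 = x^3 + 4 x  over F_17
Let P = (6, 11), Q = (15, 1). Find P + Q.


P != Q, so use the chord formula.
s = (y2 - y1) / (x2 - x1) = (7) / (9) mod 17 = 14
x3 = s^2 - x1 - x2 mod 17 = 14^2 - 6 - 15 = 5
y3 = s (x1 - x3) - y1 mod 17 = 14 * (6 - 5) - 11 = 3

P + Q = (5, 3)


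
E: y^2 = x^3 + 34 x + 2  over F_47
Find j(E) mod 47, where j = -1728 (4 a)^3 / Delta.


Delta = -16(4 a^3 + 27 b^2) mod 47 = 42
-1728 * (4 a)^3 = -1728 * (4*34)^3 mod 47 = 35
j = 35 * 42^(-1) mod 47 = 40

j = 40 (mod 47)


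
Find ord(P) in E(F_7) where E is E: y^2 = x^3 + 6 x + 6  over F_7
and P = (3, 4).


Compute successive multiples of P until we hit O:
  1P = (3, 4)
  2P = (5, 0)
  3P = (3, 3)
  4P = O

ord(P) = 4


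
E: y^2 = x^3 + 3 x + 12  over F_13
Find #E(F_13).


For each x in F_13, count y with y^2 = x^3 + 3 x + 12 mod 13:
  x = 0: RHS = 12, y in [5, 8]  -> 2 point(s)
  x = 1: RHS = 3, y in [4, 9]  -> 2 point(s)
  x = 2: RHS = 0, y in [0]  -> 1 point(s)
  x = 3: RHS = 9, y in [3, 10]  -> 2 point(s)
  x = 4: RHS = 10, y in [6, 7]  -> 2 point(s)
  x = 5: RHS = 9, y in [3, 10]  -> 2 point(s)
  x = 6: RHS = 12, y in [5, 8]  -> 2 point(s)
  x = 7: RHS = 12, y in [5, 8]  -> 2 point(s)
  x = 9: RHS = 1, y in [1, 12]  -> 2 point(s)
Affine points: 17. Add the point at infinity: total = 18.

#E(F_13) = 18


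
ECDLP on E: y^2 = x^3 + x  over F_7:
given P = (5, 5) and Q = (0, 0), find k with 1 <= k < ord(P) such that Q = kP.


Enumerate multiples of P until we hit Q = (0, 0):
  1P = (5, 5)
  2P = (1, 3)
  3P = (3, 3)
  4P = (0, 0)
Match found at i = 4.

k = 4


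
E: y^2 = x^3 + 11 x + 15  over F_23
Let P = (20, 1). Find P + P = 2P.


Doubling: s = (3 x1^2 + a) / (2 y1)
s = (3*20^2 + 11) / (2*1) mod 23 = 19
x3 = s^2 - 2 x1 mod 23 = 19^2 - 2*20 = 22
y3 = s (x1 - x3) - y1 mod 23 = 19 * (20 - 22) - 1 = 7

2P = (22, 7)


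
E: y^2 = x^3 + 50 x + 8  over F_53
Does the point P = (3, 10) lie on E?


Check whether y^2 = x^3 + 50 x + 8 (mod 53) for (x, y) = (3, 10).
LHS: y^2 = 10^2 mod 53 = 47
RHS: x^3 + 50 x + 8 = 3^3 + 50*3 + 8 mod 53 = 26
LHS != RHS

No, not on the curve


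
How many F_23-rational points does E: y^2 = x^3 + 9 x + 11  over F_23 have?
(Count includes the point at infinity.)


For each x in F_23, count y with y^2 = x^3 + 9 x + 11 mod 23:
  x = 7: RHS = 3, y in [7, 16]  -> 2 point(s)
  x = 9: RHS = 16, y in [4, 19]  -> 2 point(s)
  x = 13: RHS = 2, y in [5, 18]  -> 2 point(s)
  x = 14: RHS = 6, y in [11, 12]  -> 2 point(s)
  x = 15: RHS = 2, y in [5, 18]  -> 2 point(s)
  x = 18: RHS = 2, y in [5, 18]  -> 2 point(s)
  x = 19: RHS = 3, y in [7, 16]  -> 2 point(s)
  x = 20: RHS = 3, y in [7, 16]  -> 2 point(s)
  x = 21: RHS = 8, y in [10, 13]  -> 2 point(s)
  x = 22: RHS = 1, y in [1, 22]  -> 2 point(s)
Affine points: 20. Add the point at infinity: total = 21.

#E(F_23) = 21


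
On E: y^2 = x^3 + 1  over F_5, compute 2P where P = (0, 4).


Doubling: s = (3 x1^2 + a) / (2 y1)
s = (3*0^2 + 0) / (2*4) mod 5 = 0
x3 = s^2 - 2 x1 mod 5 = 0^2 - 2*0 = 0
y3 = s (x1 - x3) - y1 mod 5 = 0 * (0 - 0) - 4 = 1

2P = (0, 1)


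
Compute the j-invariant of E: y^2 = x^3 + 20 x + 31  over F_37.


Delta = -16(4 a^3 + 27 b^2) mod 37 = 31
-1728 * (4 a)^3 = -1728 * (4*20)^3 mod 37 = 8
j = 8 * 31^(-1) mod 37 = 11

j = 11 (mod 37)
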